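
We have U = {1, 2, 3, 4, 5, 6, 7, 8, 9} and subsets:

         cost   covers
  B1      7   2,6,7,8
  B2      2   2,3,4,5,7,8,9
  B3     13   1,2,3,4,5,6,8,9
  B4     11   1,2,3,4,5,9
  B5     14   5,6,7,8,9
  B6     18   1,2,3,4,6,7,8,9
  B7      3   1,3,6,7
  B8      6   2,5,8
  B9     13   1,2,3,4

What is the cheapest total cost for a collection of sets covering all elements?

B2, B7 cover every element at cost 2 + 3 = 5.
Any cover uses at least 2 sets; among all covering selections none totals below 5.

5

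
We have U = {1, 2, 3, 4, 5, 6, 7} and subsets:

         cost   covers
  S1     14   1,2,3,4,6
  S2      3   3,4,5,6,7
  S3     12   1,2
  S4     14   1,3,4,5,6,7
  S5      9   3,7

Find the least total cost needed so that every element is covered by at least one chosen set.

15

S2, S3 cover every element at cost 3 + 12 = 15.
Any cover uses at least 2 sets; among all covering selections none totals below 15.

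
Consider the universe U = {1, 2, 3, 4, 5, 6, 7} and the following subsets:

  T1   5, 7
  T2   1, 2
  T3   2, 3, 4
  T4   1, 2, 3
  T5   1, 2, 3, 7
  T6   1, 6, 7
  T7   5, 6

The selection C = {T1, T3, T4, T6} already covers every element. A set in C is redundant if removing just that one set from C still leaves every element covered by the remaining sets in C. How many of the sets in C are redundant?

1

Drop T1: 5 uncovered — not redundant.
Drop T3: 4 uncovered — not redundant.
Drop T4: the rest still cover every element — redundant.
Drop T6: 6 uncovered — not redundant.
1 redundant: T4.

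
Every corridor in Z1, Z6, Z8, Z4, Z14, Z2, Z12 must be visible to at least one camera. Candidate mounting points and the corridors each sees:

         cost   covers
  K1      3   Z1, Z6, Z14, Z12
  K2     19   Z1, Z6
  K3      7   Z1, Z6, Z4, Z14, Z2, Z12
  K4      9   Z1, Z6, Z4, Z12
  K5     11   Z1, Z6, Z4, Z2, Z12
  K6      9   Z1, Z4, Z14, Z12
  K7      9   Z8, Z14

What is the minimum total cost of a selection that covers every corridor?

16

K3, K7 cover every corridor at cost 7 + 9 = 16.
Any cover uses at least 2 camera mounts; among all covering selections none totals below 16.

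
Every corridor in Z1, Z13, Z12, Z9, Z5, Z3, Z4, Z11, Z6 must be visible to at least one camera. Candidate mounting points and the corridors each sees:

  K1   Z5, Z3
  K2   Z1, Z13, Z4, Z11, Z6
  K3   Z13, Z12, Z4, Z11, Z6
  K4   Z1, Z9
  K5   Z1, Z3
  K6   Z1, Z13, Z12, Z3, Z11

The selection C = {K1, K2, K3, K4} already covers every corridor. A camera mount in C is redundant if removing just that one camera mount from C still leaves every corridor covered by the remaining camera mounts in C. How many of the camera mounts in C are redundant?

Drop K1: Z5, Z3 uncovered — not redundant.
Drop K2: the rest still cover every corridor — redundant.
Drop K3: Z12 uncovered — not redundant.
Drop K4: Z9 uncovered — not redundant.
1 redundant: K2.

1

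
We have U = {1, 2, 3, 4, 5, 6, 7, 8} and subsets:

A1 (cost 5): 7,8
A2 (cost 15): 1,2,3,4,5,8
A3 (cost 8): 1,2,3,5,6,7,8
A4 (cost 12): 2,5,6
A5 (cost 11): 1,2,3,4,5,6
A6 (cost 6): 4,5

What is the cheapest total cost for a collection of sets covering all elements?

A3, A6 cover every element at cost 8 + 6 = 14.
Any cover uses at least 2 sets; among all covering selections none totals below 14.

14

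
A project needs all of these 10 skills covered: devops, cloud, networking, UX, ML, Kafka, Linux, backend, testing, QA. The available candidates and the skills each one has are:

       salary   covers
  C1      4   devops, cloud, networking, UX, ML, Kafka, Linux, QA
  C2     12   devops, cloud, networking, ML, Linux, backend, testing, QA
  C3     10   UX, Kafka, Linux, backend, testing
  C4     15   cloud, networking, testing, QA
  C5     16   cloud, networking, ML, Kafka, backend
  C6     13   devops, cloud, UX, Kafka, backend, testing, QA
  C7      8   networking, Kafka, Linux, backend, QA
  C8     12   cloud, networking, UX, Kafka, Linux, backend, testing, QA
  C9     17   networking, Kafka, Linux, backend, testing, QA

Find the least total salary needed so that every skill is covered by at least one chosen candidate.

C1, C3 cover every skill at salary 4 + 10 = 14.
Any cover uses at least 2 candidates; among all covering selections none totals below 14.

14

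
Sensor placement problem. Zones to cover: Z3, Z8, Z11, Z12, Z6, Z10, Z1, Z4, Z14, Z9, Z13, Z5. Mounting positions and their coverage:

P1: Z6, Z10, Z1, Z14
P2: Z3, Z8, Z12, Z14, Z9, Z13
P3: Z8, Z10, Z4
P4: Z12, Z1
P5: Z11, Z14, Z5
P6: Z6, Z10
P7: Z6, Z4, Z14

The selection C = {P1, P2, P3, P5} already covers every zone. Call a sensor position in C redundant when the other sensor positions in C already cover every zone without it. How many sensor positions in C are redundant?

0

Drop P1: Z6, Z1 uncovered — not redundant.
Drop P2: Z3, Z12, Z9, Z13 uncovered — not redundant.
Drop P3: Z4 uncovered — not redundant.
Drop P5: Z11, Z5 uncovered — not redundant.
None of the sensor positions in C is redundant.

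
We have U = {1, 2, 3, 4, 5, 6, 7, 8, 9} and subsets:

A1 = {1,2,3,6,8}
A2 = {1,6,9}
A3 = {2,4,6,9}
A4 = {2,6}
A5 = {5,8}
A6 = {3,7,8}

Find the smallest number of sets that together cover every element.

4

A1, A3, A5, A6 together cover {1, 2, 3, 4, 5, 6, 7, 8, 9} — every element.
No 3 of the 6 sets cover everything (all 20 triples fall short), so 4 is minimum.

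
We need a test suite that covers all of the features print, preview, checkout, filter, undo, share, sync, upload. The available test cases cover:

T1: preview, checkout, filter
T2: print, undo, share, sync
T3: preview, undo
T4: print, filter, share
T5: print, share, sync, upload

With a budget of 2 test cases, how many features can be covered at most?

Choosing T1, T2 covers {print, preview, checkout, filter, undo, share, sync} — 7 features.
No choice of 2 test cases does better; here upload is left uncovered.

7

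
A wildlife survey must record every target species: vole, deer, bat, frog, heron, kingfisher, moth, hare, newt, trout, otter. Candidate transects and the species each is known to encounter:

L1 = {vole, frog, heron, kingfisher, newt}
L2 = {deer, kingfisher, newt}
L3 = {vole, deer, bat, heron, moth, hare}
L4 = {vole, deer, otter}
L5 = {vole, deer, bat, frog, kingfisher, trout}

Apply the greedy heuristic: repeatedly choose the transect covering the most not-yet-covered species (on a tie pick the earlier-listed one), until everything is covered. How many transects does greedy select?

Pick 1: L3 covers 6 new species (vole, deer, bat, heron, moth, hare).
Pick 2: L1 covers 3 new species (frog, kingfisher, newt).
Pick 3: L4 covers 1 new species (otter).
Pick 4: L5 covers 1 new species (trout).
Greedy uses 4 transects.

4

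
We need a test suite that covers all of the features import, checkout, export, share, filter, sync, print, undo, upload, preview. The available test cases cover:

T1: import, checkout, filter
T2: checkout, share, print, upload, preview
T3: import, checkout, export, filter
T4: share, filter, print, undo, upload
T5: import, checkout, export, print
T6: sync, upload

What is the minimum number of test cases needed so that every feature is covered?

T2, T3, T4, T6 together cover {import, checkout, export, share, filter, sync, print, undo, upload, preview} — every feature.
No 3 of the 6 test cases cover everything (all 20 triples fall short), so 4 is minimum.

4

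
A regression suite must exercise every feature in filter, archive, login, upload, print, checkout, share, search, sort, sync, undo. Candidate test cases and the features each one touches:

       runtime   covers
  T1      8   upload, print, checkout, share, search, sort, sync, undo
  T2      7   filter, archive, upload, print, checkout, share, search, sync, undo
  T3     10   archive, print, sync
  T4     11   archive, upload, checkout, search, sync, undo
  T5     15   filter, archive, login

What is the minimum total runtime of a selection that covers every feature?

23

T1, T5 cover every feature at runtime 8 + 15 = 23.
Any cover uses at least 2 test cases; among all covering selections none totals below 23.
Greedy by coverage-per-runtime would pick T2, T1, T5 for 30 — worse than the optimum 23.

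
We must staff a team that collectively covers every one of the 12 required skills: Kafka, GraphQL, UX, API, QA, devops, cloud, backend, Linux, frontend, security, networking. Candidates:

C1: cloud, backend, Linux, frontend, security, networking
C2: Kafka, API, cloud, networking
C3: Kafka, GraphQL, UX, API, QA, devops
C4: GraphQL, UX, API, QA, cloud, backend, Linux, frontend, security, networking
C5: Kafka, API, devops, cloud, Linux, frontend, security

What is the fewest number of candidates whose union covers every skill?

C1, C3 together cover {Kafka, GraphQL, UX, API, QA, devops, cloud, backend, Linux, frontend, security, networking} — every skill.
No single candidate contains all 12 skills, so 2 is optimal.

2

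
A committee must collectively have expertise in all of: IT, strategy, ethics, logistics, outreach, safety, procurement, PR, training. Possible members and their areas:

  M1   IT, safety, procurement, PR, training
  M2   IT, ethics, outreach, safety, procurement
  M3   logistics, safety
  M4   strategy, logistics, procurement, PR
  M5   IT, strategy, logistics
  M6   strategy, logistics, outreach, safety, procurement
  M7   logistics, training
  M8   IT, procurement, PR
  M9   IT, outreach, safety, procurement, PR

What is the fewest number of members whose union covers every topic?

M1, M2, M4 together cover {IT, strategy, ethics, logistics, outreach, safety, procurement, PR, training} — every topic.
No 2 of the 9 members cover everything (all 36 pairs fall short), so 3 is minimum.

3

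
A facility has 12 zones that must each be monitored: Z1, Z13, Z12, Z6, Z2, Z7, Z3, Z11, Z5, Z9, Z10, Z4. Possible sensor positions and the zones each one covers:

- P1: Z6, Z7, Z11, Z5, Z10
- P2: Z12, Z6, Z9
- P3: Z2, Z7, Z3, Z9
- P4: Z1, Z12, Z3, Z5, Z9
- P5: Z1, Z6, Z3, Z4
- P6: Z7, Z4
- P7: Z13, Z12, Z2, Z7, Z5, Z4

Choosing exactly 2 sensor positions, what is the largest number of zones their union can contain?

Choosing P1, P4 covers {Z1, Z12, Z6, Z7, Z3, Z11, Z5, Z9, Z10} — 9 zones.
No choice of 2 sensor positions does better; here Z13, Z2, Z4 are left uncovered.

9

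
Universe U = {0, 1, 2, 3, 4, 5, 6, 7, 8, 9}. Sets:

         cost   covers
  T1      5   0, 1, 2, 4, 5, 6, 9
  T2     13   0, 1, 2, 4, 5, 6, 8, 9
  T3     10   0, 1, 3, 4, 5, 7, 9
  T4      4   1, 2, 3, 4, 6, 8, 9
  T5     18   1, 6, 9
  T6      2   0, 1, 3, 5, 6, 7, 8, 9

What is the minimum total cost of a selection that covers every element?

6

T4, T6 cover every element at cost 4 + 2 = 6.
Any cover uses at least 2 sets; among all covering selections none totals below 6.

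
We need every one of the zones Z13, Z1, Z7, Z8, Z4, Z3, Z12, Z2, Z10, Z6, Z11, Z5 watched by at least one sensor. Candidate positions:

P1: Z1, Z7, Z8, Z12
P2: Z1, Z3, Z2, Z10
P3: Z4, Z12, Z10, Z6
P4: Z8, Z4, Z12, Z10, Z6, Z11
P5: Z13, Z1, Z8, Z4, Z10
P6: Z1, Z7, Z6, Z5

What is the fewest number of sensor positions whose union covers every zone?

4

P2, P4, P5, P6 together cover {Z13, Z1, Z7, Z8, Z4, Z3, Z12, Z2, Z10, Z6, Z11, Z5} — every zone.
No 3 of the 6 sensor positions cover everything (all 20 triples fall short), so 4 is minimum.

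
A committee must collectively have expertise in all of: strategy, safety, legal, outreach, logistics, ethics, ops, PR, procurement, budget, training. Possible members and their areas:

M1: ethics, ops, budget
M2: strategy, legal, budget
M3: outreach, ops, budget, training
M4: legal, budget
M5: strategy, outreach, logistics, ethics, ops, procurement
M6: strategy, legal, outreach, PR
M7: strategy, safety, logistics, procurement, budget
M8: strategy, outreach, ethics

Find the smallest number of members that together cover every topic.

4

M1, M3, M6, M7 together cover {strategy, safety, legal, outreach, logistics, ethics, ops, PR, procurement, budget, training} — every topic.
No 3 of the 8 members cover everything (all 56 triples fall short), so 4 is minimum.
Greedy (largest uncovered first) would take M5, M2, M3, M6, M7 — 5 members — but 4 suffice.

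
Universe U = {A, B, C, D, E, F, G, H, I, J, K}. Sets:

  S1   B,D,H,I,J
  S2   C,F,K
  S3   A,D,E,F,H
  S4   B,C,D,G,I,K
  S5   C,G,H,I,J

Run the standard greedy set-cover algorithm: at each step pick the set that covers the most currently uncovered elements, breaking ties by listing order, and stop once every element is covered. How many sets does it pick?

Pick 1: S4 covers 6 new elements (B, C, D, G, I, K).
Pick 2: S3 covers 4 new elements (A, E, F, H).
Pick 3: S1 covers 1 new elements (J).
Greedy uses 3 sets.

3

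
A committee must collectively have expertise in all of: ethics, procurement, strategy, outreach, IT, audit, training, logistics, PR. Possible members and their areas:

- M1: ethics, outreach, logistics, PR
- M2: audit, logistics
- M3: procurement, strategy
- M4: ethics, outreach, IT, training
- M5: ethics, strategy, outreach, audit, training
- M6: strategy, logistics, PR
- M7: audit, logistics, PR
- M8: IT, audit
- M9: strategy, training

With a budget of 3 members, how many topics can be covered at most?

Choosing M3, M4, M7 covers {ethics, procurement, strategy, outreach, IT, audit, training, logistics, PR} — 9 topics.
That is all 9 topics.

9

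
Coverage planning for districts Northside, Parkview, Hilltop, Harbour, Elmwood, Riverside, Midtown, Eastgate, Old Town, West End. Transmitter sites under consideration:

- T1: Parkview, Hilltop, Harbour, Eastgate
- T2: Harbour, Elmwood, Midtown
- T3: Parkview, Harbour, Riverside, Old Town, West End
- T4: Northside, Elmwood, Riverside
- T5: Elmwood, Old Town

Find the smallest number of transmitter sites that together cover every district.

T1, T2, T3, T4 together cover {Northside, Parkview, Hilltop, Harbour, Elmwood, Riverside, Midtown, Eastgate, Old Town, West End} — every district.
No 3 of the 5 transmitter sites cover everything (all 10 triples fall short), so 4 is minimum.

4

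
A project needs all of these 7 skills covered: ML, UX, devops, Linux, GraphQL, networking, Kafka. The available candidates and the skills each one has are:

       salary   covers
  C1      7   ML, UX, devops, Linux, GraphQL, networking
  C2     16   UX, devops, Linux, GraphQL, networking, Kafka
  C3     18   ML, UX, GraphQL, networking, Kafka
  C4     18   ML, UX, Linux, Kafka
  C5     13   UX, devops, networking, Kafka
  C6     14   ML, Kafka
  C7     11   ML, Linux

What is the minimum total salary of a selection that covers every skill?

C1, C5 cover every skill at salary 7 + 13 = 20.
Any cover uses at least 2 candidates; among all covering selections none totals below 20.

20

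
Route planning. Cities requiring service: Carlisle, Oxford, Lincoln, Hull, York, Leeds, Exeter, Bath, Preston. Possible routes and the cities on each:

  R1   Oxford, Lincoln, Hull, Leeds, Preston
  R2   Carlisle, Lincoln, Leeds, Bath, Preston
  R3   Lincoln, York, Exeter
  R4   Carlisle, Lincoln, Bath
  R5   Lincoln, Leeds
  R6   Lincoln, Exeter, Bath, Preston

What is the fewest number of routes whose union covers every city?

R1, R2, R3 together cover {Carlisle, Oxford, Lincoln, Hull, York, Leeds, Exeter, Bath, Preston} — every city.
No 2 of the 6 routes cover everything (all 15 pairs fall short), so 3 is minimum.

3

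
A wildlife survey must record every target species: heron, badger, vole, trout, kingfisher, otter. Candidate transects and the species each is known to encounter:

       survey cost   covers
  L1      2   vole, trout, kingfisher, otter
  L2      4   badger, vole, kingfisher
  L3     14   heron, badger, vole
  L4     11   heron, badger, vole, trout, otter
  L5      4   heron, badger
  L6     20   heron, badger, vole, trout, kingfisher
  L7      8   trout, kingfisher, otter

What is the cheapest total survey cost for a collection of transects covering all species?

L1, L5 cover every species at survey cost 2 + 4 = 6.
Any cover uses at least 2 transects; among all covering selections none totals below 6.

6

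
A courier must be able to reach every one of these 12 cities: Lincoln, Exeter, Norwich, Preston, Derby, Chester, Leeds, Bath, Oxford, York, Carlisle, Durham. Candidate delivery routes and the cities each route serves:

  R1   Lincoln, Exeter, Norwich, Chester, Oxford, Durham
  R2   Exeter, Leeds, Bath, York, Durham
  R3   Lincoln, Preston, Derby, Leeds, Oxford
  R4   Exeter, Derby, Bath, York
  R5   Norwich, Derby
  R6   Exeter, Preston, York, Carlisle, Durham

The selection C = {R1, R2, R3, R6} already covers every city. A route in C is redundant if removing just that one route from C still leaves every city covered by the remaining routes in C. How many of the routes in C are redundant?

0

Drop R1: Norwich, Chester uncovered — not redundant.
Drop R2: Bath uncovered — not redundant.
Drop R3: Derby uncovered — not redundant.
Drop R6: Carlisle uncovered — not redundant.
None of the routes in C is redundant.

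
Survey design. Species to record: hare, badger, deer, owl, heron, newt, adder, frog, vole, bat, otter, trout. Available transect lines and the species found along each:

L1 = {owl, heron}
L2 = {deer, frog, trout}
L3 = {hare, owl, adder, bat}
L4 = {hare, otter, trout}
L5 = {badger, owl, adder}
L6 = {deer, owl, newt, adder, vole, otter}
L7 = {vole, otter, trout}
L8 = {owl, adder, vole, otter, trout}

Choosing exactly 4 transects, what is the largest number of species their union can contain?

11

Choosing L1, L2, L3, L6 covers {hare, deer, owl, heron, newt, adder, frog, vole, bat, otter, trout} — 11 species.
No choice of 4 transects does better; here badger is left uncovered.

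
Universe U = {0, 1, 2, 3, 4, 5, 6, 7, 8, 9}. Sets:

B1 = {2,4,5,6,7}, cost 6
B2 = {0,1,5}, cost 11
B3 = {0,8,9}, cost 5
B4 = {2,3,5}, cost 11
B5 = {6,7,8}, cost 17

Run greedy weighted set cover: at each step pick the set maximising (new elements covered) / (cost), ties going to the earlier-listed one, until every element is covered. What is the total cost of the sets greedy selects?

33

Pick 1: B1 adds 5 new (2, 4, 5, 6, 7) at cost 6 (ratio 5/6).
Pick 2: B3 adds 3 new (0, 8, 9) at cost 5 (ratio 3/5).
Pick 3: B2 adds 1 new (1) at cost 11 (ratio 1/11).
Pick 4: B4 adds 1 new (3) at cost 11 (ratio 1/11).
Greedy total cost: 6 + 5 + 11 + 11 = 33.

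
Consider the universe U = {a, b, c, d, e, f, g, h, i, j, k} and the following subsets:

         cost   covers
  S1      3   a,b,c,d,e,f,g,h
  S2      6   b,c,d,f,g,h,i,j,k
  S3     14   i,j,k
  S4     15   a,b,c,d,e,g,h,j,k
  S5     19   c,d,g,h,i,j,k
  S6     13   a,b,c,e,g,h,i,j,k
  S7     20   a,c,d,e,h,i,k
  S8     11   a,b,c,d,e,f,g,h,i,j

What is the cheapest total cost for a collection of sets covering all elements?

9

S1, S2 cover every element at cost 3 + 6 = 9.
Any cover uses at least 2 sets; among all covering selections none totals below 9.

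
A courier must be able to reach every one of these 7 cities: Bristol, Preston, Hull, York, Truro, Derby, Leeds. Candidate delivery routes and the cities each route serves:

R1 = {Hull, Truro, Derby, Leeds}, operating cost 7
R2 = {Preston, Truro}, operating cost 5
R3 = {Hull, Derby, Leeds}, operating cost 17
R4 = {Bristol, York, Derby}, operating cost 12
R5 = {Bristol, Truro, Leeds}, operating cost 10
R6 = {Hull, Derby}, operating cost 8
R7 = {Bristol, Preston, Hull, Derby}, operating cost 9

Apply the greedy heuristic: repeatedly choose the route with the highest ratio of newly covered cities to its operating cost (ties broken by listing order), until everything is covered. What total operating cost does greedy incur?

28

Pick 1: R1 adds 4 new (Hull, Truro, Derby, Leeds) at operating cost 7 (ratio 4/7).
Pick 2: R7 adds 2 new (Bristol, Preston) at operating cost 9 (ratio 2/9).
Pick 3: R4 adds 1 new (York) at operating cost 12 (ratio 1/12).
Greedy total operating cost: 7 + 9 + 12 = 28. (The true optimum is 24, so greedy overshoots here.)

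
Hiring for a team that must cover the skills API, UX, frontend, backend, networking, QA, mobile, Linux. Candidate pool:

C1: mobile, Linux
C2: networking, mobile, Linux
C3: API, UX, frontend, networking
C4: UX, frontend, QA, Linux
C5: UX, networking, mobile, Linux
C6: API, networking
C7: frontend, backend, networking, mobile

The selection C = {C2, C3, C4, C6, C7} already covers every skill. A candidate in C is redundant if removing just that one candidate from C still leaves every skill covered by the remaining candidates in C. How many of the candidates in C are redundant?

Drop C2: the rest still cover every skill — redundant.
Drop C3: the rest still cover every skill — redundant.
Drop C4: QA uncovered — not redundant.
Drop C6: the rest still cover every skill — redundant.
Drop C7: backend uncovered — not redundant.
3 redundant: C2, C3, C6.

3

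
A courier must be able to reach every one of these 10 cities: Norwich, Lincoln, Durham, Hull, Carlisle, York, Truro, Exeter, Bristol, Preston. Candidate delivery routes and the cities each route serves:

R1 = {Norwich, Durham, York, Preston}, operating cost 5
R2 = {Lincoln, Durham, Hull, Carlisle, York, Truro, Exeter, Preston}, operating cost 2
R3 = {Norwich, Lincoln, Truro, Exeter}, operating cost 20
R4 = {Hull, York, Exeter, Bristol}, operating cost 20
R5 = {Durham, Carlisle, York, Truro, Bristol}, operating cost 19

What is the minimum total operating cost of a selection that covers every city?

26

R1, R2, R5 cover every city at operating cost 5 + 2 + 19 = 26.
Any cover uses at least 3 routes; among all covering selections none totals below 26.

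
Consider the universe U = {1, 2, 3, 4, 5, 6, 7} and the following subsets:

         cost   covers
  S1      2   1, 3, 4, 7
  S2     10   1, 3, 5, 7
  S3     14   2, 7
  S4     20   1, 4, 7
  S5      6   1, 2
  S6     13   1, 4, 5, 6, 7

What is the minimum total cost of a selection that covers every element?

21

S1, S5, S6 cover every element at cost 2 + 6 + 13 = 21.
Any cover uses at least 3 sets; among all covering selections none totals below 21.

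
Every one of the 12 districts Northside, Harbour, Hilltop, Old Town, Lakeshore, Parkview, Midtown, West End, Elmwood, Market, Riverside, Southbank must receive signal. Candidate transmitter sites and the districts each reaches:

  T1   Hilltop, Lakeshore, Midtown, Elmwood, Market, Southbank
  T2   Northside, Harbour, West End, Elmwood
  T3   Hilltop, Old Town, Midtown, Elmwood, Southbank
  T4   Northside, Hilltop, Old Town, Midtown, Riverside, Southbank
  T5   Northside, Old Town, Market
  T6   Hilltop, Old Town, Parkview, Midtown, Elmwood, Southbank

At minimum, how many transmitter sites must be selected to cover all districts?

T1, T2, T4, T6 together cover {Northside, Harbour, Hilltop, Old Town, Lakeshore, Parkview, Midtown, West End, Elmwood, Market, Riverside, Southbank} — every district.
No 3 of the 6 transmitter sites cover everything (all 20 triples fall short), so 4 is minimum.

4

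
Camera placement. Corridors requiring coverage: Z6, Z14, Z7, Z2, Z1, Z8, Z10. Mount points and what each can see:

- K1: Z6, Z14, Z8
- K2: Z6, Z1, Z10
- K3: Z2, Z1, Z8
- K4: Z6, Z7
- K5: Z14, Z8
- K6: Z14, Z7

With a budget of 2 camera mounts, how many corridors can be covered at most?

5

Choosing K1, K2 covers {Z6, Z14, Z1, Z8, Z10} — 5 corridors.
No choice of 2 camera mounts does better; here Z7, Z2 are left uncovered.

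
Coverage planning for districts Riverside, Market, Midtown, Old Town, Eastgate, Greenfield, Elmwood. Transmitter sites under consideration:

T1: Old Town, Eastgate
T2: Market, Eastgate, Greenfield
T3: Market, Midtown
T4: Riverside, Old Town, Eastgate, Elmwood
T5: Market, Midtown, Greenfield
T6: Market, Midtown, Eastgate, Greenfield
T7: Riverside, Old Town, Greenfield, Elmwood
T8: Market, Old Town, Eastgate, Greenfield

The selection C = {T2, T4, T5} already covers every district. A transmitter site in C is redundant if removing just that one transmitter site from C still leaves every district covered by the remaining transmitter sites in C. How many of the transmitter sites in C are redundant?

1

Drop T2: the rest still cover every district — redundant.
Drop T4: Riverside, Old Town, Elmwood uncovered — not redundant.
Drop T5: Midtown uncovered — not redundant.
1 redundant: T2.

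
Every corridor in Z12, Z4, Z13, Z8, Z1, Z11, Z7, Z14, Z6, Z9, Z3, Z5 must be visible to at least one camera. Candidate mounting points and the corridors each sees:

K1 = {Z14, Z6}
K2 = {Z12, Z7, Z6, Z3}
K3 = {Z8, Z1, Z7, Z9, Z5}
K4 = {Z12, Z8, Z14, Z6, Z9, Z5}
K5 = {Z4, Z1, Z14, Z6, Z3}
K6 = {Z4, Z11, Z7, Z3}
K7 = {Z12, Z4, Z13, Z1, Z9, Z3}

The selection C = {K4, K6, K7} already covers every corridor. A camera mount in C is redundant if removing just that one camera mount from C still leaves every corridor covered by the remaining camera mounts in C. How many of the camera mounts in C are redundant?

0

Drop K4: Z8, Z14, Z6, Z5 uncovered — not redundant.
Drop K6: Z11, Z7 uncovered — not redundant.
Drop K7: Z13, Z1 uncovered — not redundant.
None of the camera mounts in C is redundant.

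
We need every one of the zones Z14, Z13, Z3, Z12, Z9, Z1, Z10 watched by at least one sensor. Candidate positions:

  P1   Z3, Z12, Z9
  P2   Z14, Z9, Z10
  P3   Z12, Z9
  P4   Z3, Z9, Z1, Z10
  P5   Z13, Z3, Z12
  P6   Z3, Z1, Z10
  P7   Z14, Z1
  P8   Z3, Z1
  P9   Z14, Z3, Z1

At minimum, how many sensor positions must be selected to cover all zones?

3

P2, P4, P5 together cover {Z14, Z13, Z3, Z12, Z9, Z1, Z10} — every zone.
No 2 of the 9 sensor positions cover everything (all 36 pairs fall short), so 3 is minimum.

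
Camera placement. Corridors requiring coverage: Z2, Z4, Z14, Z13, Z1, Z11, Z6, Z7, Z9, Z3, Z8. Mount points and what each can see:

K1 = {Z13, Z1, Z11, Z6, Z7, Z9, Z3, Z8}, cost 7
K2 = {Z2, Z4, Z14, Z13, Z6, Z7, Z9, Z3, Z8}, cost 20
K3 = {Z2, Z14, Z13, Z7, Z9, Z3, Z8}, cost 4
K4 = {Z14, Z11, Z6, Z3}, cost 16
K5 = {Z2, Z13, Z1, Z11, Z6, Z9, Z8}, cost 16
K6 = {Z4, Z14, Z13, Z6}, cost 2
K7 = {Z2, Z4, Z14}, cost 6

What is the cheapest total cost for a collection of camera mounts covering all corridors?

13

K1, K7 cover every corridor at cost 7 + 6 = 13.
Any cover uses at least 2 camera mounts; among all covering selections none totals below 13.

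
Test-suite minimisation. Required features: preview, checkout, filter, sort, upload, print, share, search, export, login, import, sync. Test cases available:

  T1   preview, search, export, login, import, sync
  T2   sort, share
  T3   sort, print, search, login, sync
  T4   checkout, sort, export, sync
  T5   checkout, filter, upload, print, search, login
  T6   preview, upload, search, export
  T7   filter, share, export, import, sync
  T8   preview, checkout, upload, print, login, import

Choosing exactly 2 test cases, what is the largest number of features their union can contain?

10

Choosing T1, T5 covers {preview, checkout, filter, upload, print, search, export, login, import, sync} — 10 features.
No choice of 2 test cases does better; here sort, share are left uncovered.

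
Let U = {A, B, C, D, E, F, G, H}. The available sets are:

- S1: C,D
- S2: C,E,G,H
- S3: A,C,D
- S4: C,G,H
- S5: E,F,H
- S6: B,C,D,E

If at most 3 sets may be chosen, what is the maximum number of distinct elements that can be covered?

Choosing S2, S3, S5 covers {A, C, D, E, F, G, H} — 7 elements.
No choice of 3 sets does better; here B is left uncovered.

7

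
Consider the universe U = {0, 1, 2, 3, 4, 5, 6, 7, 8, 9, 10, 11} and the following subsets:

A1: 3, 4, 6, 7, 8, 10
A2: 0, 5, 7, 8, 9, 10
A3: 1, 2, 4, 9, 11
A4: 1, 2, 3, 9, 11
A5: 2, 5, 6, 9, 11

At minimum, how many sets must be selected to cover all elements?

3

A1, A2, A3 together cover {0, 1, 2, 3, 4, 5, 6, 7, 8, 9, 10, 11} — every element.
No 2 of the 5 sets cover everything (all 10 pairs fall short), so 3 is minimum.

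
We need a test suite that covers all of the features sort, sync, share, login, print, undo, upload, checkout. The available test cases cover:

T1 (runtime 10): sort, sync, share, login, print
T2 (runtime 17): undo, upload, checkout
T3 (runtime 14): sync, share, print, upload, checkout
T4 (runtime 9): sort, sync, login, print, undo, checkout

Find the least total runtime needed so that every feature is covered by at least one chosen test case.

23

T3, T4 cover every feature at runtime 14 + 9 = 23.
Any cover uses at least 2 test cases; among all covering selections none totals below 23.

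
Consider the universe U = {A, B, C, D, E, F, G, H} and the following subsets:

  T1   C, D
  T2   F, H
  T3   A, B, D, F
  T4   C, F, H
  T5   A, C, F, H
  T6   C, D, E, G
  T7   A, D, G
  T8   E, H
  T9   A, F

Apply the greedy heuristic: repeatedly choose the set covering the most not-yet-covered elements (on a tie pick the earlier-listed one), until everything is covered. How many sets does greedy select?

3

Pick 1: T3 covers 4 new elements (A, B, D, F).
Pick 2: T6 covers 3 new elements (C, E, G).
Pick 3: T2 covers 1 new elements (H).
Greedy uses 3 sets.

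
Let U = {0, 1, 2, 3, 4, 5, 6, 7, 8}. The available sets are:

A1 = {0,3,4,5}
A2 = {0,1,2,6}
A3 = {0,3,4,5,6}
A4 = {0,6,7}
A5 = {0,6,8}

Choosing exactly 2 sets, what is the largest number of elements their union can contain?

7

Choosing A1, A2 covers {0, 1, 2, 3, 4, 5, 6} — 7 elements.
No choice of 2 sets does better; here 7, 8 are left uncovered.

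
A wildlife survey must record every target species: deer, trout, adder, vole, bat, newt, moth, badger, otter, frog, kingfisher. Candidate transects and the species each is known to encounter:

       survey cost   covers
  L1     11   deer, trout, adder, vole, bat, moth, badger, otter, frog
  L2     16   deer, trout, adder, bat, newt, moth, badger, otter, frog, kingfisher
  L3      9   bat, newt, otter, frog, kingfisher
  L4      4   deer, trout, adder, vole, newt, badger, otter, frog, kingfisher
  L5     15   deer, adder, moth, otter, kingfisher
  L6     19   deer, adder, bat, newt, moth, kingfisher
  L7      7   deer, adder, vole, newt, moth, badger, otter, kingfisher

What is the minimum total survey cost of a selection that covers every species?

15

L1, L4 cover every species at survey cost 11 + 4 = 15.
Any cover uses at least 2 transects; among all covering selections none totals below 15.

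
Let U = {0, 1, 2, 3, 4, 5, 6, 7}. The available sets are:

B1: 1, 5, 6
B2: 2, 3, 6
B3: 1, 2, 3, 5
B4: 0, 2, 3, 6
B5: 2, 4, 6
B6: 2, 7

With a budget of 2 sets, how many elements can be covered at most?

6

Choosing B1, B4 covers {0, 1, 2, 3, 5, 6} — 6 elements.
No choice of 2 sets does better; here 4, 7 are left uncovered.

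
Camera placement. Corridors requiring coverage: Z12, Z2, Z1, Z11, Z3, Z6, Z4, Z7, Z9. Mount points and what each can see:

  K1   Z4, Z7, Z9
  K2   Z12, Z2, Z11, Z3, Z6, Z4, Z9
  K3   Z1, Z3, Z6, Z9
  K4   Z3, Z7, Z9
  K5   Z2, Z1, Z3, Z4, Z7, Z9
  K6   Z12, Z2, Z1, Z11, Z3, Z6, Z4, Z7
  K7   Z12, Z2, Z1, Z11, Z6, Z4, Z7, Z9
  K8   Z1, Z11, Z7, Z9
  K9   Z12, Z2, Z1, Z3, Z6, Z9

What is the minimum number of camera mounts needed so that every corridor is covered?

2

K1, K6 together cover {Z12, Z2, Z1, Z11, Z3, Z6, Z4, Z7, Z9} — every corridor.
No single camera mount contains all 9 corridors, so 2 is optimal.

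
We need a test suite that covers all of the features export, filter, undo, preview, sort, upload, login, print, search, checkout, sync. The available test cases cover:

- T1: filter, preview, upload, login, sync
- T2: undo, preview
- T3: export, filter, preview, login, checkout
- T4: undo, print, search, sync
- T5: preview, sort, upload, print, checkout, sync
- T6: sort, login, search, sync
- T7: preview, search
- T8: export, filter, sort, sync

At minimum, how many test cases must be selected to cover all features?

T3, T4, T5 together cover {export, filter, undo, preview, sort, upload, login, print, search, checkout, sync} — every feature.
No 2 of the 8 test cases cover everything (all 28 pairs fall short), so 3 is minimum.

3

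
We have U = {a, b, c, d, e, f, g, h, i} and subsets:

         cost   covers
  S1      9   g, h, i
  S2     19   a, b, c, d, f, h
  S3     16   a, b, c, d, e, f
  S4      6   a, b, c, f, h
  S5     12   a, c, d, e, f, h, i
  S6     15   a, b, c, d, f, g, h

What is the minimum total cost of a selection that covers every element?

25

S1, S3 cover every element at cost 9 + 16 = 25.
Any cover uses at least 2 sets; among all covering selections none totals below 25.
Greedy by coverage-per-cost would pick S4, S5, S1 for 27 — worse than the optimum 25.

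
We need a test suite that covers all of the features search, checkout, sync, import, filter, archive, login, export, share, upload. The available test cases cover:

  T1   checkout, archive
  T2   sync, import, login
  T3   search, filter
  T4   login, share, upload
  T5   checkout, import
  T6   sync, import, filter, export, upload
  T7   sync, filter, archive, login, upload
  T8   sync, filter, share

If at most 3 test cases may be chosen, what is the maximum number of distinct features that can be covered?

Choosing T1, T4, T6 covers {checkout, sync, import, filter, archive, login, export, share, upload} — 9 features.
No choice of 3 test cases does better; here search is left uncovered.

9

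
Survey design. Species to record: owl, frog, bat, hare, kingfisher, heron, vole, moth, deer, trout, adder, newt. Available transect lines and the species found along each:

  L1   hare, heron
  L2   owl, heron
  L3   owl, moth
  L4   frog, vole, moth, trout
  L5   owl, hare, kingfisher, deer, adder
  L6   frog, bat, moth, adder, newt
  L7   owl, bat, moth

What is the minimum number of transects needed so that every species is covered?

4

L1, L4, L5, L6 together cover {owl, frog, bat, hare, kingfisher, heron, vole, moth, deer, trout, adder, newt} — every species.
No 3 of the 7 transects cover everything (all 35 triples fall short), so 4 is minimum.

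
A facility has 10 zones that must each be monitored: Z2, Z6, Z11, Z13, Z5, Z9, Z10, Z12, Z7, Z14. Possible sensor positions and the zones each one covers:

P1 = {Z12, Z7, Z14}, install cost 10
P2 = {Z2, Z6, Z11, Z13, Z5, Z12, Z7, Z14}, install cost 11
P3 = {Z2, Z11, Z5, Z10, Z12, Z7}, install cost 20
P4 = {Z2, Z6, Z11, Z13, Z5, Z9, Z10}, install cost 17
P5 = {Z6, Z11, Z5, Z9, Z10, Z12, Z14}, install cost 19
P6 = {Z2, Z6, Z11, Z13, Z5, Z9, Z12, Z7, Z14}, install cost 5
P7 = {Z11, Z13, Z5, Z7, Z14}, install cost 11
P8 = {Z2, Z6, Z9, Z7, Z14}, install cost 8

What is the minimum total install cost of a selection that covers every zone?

22

P4, P6 cover every zone at install cost 17 + 5 = 22.
Any cover uses at least 2 sensor positions; among all covering selections none totals below 22.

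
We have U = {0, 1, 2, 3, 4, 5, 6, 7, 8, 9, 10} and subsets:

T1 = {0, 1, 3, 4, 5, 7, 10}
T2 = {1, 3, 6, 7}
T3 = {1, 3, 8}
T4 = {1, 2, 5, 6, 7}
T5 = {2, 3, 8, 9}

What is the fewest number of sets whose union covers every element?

T1, T2, T5 together cover {0, 1, 2, 3, 4, 5, 6, 7, 8, 9, 10} — every element.
No 2 of the 5 sets cover everything (all 10 pairs fall short), so 3 is minimum.

3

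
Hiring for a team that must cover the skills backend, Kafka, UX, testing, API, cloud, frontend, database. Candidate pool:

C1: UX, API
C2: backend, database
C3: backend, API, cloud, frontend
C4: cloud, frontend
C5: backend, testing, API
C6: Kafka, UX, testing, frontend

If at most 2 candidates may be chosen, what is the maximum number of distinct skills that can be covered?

7

Choosing C3, C6 covers {backend, Kafka, UX, testing, API, cloud, frontend} — 7 skills.
No choice of 2 candidates does better; here database is left uncovered.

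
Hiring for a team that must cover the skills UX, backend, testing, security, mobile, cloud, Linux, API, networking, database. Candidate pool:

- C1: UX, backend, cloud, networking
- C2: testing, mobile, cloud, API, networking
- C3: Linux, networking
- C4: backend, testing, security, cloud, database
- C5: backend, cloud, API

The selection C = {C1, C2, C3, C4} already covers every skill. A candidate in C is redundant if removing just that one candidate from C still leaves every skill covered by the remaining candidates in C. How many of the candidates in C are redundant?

0

Drop C1: UX uncovered — not redundant.
Drop C2: mobile, API uncovered — not redundant.
Drop C3: Linux uncovered — not redundant.
Drop C4: security, database uncovered — not redundant.
None of the candidates in C is redundant.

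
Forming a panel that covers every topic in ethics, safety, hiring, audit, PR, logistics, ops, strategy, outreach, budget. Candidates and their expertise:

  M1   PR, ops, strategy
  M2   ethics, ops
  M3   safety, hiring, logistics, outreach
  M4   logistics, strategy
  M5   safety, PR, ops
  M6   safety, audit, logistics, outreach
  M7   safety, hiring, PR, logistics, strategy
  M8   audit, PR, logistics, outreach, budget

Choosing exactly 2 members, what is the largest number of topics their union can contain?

Choosing M7, M8 covers {safety, hiring, audit, PR, logistics, strategy, outreach, budget} — 8 topics.
No choice of 2 members does better; here ethics, ops are left uncovered.

8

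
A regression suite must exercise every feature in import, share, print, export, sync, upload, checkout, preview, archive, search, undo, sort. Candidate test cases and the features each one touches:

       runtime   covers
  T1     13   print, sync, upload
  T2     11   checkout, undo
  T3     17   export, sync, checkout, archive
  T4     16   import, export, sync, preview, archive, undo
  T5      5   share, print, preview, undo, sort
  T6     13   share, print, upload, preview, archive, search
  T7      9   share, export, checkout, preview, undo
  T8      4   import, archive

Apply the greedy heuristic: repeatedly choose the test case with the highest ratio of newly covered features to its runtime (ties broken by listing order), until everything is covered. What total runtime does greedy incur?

Pick 1: T5 adds 5 new (share, print, preview, undo, sort) at runtime 5 (ratio 5/5).
Pick 2: T8 adds 2 new (import, archive) at runtime 4 (ratio 2/4).
Pick 3: T7 adds 2 new (export, checkout) at runtime 9 (ratio 2/9).
Pick 4: T1 adds 2 new (sync, upload) at runtime 13 (ratio 2/13).
Pick 5: T6 adds 1 new (search) at runtime 13 (ratio 1/13).
Greedy total runtime: 5 + 4 + 9 + 13 + 13 = 44. (The true optimum is 39, so greedy overshoots here.)

44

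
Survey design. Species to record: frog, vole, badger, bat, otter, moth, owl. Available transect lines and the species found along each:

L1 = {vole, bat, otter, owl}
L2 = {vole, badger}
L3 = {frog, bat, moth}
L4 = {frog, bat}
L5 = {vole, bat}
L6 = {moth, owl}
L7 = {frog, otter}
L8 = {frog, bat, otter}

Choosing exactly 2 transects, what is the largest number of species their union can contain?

6

Choosing L1, L3 covers {frog, vole, bat, otter, moth, owl} — 6 species.
No choice of 2 transects does better; here badger is left uncovered.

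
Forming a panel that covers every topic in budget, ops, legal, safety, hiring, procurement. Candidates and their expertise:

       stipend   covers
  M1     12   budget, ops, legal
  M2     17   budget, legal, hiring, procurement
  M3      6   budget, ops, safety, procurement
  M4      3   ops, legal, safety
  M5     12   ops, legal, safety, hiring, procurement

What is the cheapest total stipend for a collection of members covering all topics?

18

M3, M5 cover every topic at stipend 6 + 12 = 18.
Any cover uses at least 2 members; among all covering selections none totals below 18.
Greedy by coverage-per-stipend would pick M4, M3, M5 for 21 — worse than the optimum 18.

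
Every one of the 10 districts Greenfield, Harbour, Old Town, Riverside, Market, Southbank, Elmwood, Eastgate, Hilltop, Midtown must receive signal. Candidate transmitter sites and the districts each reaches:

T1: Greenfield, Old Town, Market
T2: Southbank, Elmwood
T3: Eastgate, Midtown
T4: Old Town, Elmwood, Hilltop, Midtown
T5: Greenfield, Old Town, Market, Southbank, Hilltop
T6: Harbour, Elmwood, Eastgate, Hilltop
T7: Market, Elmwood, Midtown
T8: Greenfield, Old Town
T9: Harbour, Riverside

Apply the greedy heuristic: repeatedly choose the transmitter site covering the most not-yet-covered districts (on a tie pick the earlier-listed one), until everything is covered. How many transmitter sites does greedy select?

4

Pick 1: T5 covers 5 new districts (Greenfield, Old Town, Market, Southbank, Hilltop).
Pick 2: T6 covers 3 new districts (Harbour, Elmwood, Eastgate).
Pick 3: T3 covers 1 new districts (Midtown).
Pick 4: T9 covers 1 new districts (Riverside).
Greedy uses 4 transmitter sites.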